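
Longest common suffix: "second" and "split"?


Word 1: "second"
Word 2: "split"
Comparing from end:
  Pos -1: 'd' != 't' (stop)
LCS = "" (length 0)


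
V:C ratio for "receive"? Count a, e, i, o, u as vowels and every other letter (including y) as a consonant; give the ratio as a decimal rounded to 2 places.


Word: "receive"
Vowels (a,e,i,o,u): 4
Consonants: 3
Ratio = 4/3
= 1.33


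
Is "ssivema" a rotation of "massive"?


Word: "massive", Candidate: "ssivema"
Method: check if candidate is substring of word+word
"massivemassive" contains "ssivema"? Yes
Is rotation = Yes


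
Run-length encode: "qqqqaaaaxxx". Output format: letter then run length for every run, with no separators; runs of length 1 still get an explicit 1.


String: "qqqqaaaaxxx"
Scanning for consecutive runs:
  'q' x 4
  'a' x 4
  'x' x 3
RLE = "q4a4x3"


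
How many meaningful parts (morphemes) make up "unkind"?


Word: "unkind"
Morphemes: un- / kind
Each morpheme carries meaning
= 2 morphemes


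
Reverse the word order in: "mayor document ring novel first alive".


Original: "mayor document ring novel first alive"
Words (1..n): mayor | document | ring | novel | first | alive
Reversed (n..1): alive | first | novel | ring | document | mayor
Result = "alive first novel ring document mayor"


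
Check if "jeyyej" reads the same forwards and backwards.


Word: "jeyyej"
Reversed: "jeyyej"
Forward == Backward? jeyyej == jeyyej
Palindrome = Yes


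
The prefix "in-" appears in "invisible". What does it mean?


Prefix: in-
Example: invisible = in- + visible
Meaning = not / into


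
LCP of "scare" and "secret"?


Word 1: "scare"
Word 2: "secret"
Comparing from start:
  Pos 0: 's' == 's'
  Pos 1: 'c' != 'e' (stop)
LCP = "s" (length 1)


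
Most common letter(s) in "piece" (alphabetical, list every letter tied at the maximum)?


Word: "piece"
Letter counts:
  'c': 1
  'e': 2
  'i': 1
  'p': 1
Maximum count = 2
Most frequent = 'e' (2 times each)


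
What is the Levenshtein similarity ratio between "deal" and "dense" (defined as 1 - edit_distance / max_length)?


Word 1: "deal" (length 4)
Word 2: "dense" (length 5)
One optimal edit sequence:
  1. keep 'd'
  2. keep 'e'
  3. insert 'n'  (+1)
  4. substitute 'a' -> 's'  (+1)
  5. substitute 'l' -> 'e'  (+1)
Edit distance = 3
Max length = max(4, 5) = 5
Similarity = 1 - 3/5
= 0.4000


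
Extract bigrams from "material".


Word: "material" (length 8)
Number of bigrams = 8 - 2 + 1 = 7
  Position 0: "ma"
  Position 1: "at"
  Position 2: "te"
  Position 3: "er"
  Position 4: "ri"
  Position 5: "ia"
  Position 6: "al"
Bigrams = "ma", "at", "te", "er", "ri", "ia", "al"


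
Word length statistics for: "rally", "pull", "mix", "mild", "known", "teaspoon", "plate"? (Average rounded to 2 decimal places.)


Lengths: "rally"=5, "pull"=4, "mix"=3, "mild"=4, "known"=5, "teaspoon"=8, "plate"=5
Sum = 34, Count = 7
Average = 34/7 = 4.86
= avg=4.86, min=3, max=8


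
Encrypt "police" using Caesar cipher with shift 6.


Word: "police"
Shift: 6
Each letter → (letter + shift) mod 26:
  'p' (15) + 6 = 21 → 'v'
  'o' (14) + 6 = 20 → 'u'
  'l' (11) + 6 = 17 → 'r'
  'i' (8) + 6 = 14 → 'o'
  'c' (2) + 6 = 8 → 'i'
  'e' (4) + 6 = 10 → 'k'
Result = "vuroik"


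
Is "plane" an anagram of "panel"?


Word 1: "panel" → sorted: aelnp
Word 2: "plane" → sorted: aelnp
Same letters? aelnp == aelnp
Anagram = Yes


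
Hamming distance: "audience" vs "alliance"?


Comparing character by character (same length = 8):
  Pos 0: 'a' vs 'a' =
  Pos 1: 'u' vs 'l' !=
  Pos 2: 'd' vs 'l' !=
  Pos 3: 'i' vs 'i' =
  Pos 4: 'e' vs 'a' !=
  Pos 5: 'n' vs 'n' =
  Pos 6: 'c' vs 'c' =
  Pos 7: 'e' vs 'e' =
Hamming distance = 3


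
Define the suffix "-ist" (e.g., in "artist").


Suffix: -ist
As in: artist -> art + -ist
Meaning = one who practices


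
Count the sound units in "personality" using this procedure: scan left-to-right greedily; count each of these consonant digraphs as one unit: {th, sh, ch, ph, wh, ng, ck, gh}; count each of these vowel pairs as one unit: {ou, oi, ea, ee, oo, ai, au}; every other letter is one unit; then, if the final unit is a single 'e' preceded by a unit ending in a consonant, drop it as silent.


Word: "personality" (11 letters)
Left-to-right scan:
  (1) 'p' (letter)
  (2) 'e' (letter)
  (3) 'r' (letter)
  (4) 's' (letter)
  (5) 'o' (letter)
  (6) 'n' (letter)
  (7) 'a' (letter)
  (8) 'l' (letter)
  (9) 'i' (letter)
  (10) 't' (letter)
  (11) 'y' (letter)
Units from scan: 11
Sound units = 11 units


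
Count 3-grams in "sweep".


Word: "sweep" (length 5)
Number of 3-grams = length - 3 + 1 = 5 - 3 + 1
= 3


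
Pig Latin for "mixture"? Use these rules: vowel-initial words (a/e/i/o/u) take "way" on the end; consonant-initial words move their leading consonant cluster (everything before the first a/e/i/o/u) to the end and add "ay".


Word: "mixture"
Starts with consonant(s) → move to end, add 'ay'
Consonant cluster: "m"
Pig Latin = "ixturemay"


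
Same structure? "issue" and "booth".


Pattern of "issue": [0, 1, 1, 2, 3]
Pattern of "booth": [0, 1, 1, 2, 3]
Patterns match
Same pattern = Yes


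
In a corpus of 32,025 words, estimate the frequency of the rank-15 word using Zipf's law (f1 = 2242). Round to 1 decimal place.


Zipf's law: f(r) = f(1) / r
f(1) = 2242
f(15) = 2242 / 15
= 149.5 occurrences


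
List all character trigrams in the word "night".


Word: "night" (length 5)
Number of trigrams = 5 - 3 + 1 = 3
  Position 0: "nig"
  Position 1: "igh"
  Position 2: "ght"
Trigrams = "nig", "igh", "ght"


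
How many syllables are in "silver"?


Word: "silver"
Syllable breakdown: sil · ver
Counting: 2 parts
= 2 syllables


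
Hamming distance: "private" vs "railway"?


Comparing character by character (same length = 7):
  Pos 0: 'p' vs 'r' !=
  Pos 1: 'r' vs 'a' !=
  Pos 2: 'i' vs 'i' =
  Pos 3: 'v' vs 'l' !=
  Pos 4: 'a' vs 'w' !=
  Pos 5: 't' vs 'a' !=
  Pos 6: 'e' vs 'y' !=
Hamming distance = 6


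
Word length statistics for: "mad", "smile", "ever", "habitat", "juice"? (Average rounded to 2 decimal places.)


Lengths: "mad"=3, "smile"=5, "ever"=4, "habitat"=7, "juice"=5
Sum = 24, Count = 5
Average = 24/5 = 4.80
= avg=4.80, min=3, max=7


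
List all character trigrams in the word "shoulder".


Word: "shoulder" (length 8)
Number of trigrams = 8 - 3 + 1 = 6
  Position 0: "sho"
  Position 1: "hou"
  Position 2: "oul"
  Position 3: "uld"
  Position 4: "lde"
  Position 5: "der"
Trigrams = "sho", "hou", "oul", "uld", "lde", "der"


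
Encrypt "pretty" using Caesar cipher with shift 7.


Word: "pretty"
Shift: 7
Each letter → (letter + shift) mod 26:
  'p' (15) + 7 = 22 → 'w'
  'r' (17) + 7 = 24 → 'y'
  'e' (4) + 7 = 11 → 'l'
  't' (19) + 7 = 0 → 'a'
  't' (19) + 7 = 0 → 'a'
  'y' (24) + 7 = 5 → 'f'
Result = "wylaaf"


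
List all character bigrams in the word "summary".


Word: "summary" (length 7)
Number of bigrams = 7 - 2 + 1 = 6
  Position 0: "su"
  Position 1: "um"
  Position 2: "mm"
  Position 3: "ma"
  Position 4: "ar"
  Position 5: "ry"
Bigrams = "su", "um", "mm", "ma", "ar", "ry"


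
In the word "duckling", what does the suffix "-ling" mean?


Suffix: -ling
Example: duckling (duck + -ling)
Meaning = small / young


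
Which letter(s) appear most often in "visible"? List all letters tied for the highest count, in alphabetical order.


Word: "visible"
Letter counts:
  'b': 1
  'e': 1
  'i': 2
  'l': 1
  's': 1
  'v': 1
Maximum count = 2
Most frequent = 'i' (2 times each)


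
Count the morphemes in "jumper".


Word: "jumper"
Morphemes: jump | -er
Each morpheme carries meaning
= 2 morphemes


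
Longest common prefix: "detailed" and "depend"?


Word 1: "detailed"
Word 2: "depend"
Comparing from start:
  Pos 0: 'd' == 'd'
  Pos 1: 'e' == 'e'
  Pos 2: 't' != 'p' (stop)
LCP = "de" (length 2)


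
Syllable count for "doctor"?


Word: "doctor"
Syllable breakdown: doc · tor
Counting: 2 parts
= 2 syllables


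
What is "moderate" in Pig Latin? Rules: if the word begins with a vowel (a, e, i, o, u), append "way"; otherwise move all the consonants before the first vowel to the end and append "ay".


Word: "moderate"
Starts with consonant(s) → move to end, add 'ay'
Consonant cluster: "m"
Pig Latin = "oderatemay"


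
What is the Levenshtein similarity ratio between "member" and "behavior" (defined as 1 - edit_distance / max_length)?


Word 1: "member" (length 6)
Word 2: "behavior" (length 8)
One optimal edit sequence:
  1. substitute 'm' -> 'b'  (+1)
  2. keep 'e'
  3. insert 'h'  (+1)
  4. insert 'a'  (+1)
  5. substitute 'm' -> 'v'  (+1)
  6. substitute 'b' -> 'i'  (+1)
  7. substitute 'e' -> 'o'  (+1)
  8. keep 'r'
Edit distance = 6
Max length = max(6, 8) = 8
Similarity = 1 - 6/8
= 0.2500


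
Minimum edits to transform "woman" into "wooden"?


Word 1: "woman" (length 5)
Word 2: "wooden" (length 6)
One optimal edit sequence (insert/delete/substitute each cost 1):
  1. keep 'w'
  2. insert 'o'  (+1)
  3. keep 'o'
  4. substitute 'm' -> 'd'  (+1)
  5. substitute 'a' -> 'e'  (+1)
  6. keep 'n'
Total edit operations: 3
Edit distance = 3


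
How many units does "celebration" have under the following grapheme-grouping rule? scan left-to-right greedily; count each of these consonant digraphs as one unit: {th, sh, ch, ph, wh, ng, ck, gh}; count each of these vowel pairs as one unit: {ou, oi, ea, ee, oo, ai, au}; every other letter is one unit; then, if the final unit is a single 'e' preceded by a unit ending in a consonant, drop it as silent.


Word: "celebration" (11 letters)
Left-to-right scan:
  (1) 'c' (letter)
  (2) 'e' (letter)
  (3) 'l' (letter)
  (4) 'e' (letter)
  (5) 'b' (letter)
  (6) 'r' (letter)
  (7) 'a' (letter)
  (8) 't' (letter)
  (9) 'i' (letter)
  (10) 'o' (letter)
  (11) 'n' (letter)
Units from scan: 11
Sound units = 11 units


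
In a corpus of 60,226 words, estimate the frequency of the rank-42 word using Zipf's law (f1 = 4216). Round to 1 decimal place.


Zipf's law: f(r) = f(1) / r
f(1) = 4216
f(42) = 4216 / 42
= 100.4 occurrences


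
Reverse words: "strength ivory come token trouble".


Original: "strength ivory come token trouble"
Words (1..n): strength | ivory | come | token | trouble
Reversed (n..1): trouble | token | come | ivory | strength
Result = "trouble token come ivory strength"


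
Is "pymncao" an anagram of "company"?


Word 1: "company" → sorted: acmnopy
Word 2: "pymncao" → sorted: acmnopy
Same letters? acmnopy == acmnopy
Anagram = Yes


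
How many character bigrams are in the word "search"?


Word: "search" (length 6)
Number of 2-grams = length - 2 + 1 = 6 - 2 + 1
= 5


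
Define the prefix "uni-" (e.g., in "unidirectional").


Prefix: uni-
Example: unidirectional = uni- + directional
Meaning = one


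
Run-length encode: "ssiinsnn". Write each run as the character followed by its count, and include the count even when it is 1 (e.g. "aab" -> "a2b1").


String: "ssiinsnn"
Scanning for consecutive runs:
  's' x 2
  'i' x 2
  'n' x 1
  's' x 1
  'n' x 2
RLE = "s2i2n1s1n2"


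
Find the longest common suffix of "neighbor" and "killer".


Word 1: "neighbor"
Word 2: "killer"
Comparing from end:
  Pos -1: 'r' == 'r'
  Pos -2: 'o' != 'e' (stop)
LCS = "r" (length 1)


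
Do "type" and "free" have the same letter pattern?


Pattern of "type": [0, 1, 2, 3]
Pattern of "free": [0, 1, 2, 2]
Patterns do not match
Same pattern = No


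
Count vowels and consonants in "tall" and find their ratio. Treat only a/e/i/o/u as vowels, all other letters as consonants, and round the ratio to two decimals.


Word: "tall"
Vowels (a,e,i,o,u): 1
Consonants: 3
Ratio = 1/3
= 0.33


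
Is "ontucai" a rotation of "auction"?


Word: "auction", Candidate: "ontucai"
Method: check if candidate is substring of word+word
"auctionauction" contains "ontucai"? No
Is rotation = No


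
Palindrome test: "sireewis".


Word: "sireewis"
Reversed: "siweeris"
Forward == Backward? sireewis != siweeris
Palindrome = No


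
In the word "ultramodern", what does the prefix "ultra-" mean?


Prefix: ultra-
Example: ultramodern (ultra- + modern)
Meaning = beyond


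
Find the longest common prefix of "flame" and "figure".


Word 1: "flame"
Word 2: "figure"
Comparing from start:
  Pos 0: 'f' == 'f'
  Pos 1: 'l' != 'i' (stop)
LCP = "f" (length 1)


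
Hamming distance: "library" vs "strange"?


Comparing character by character (same length = 7):
  Pos 0: 'l' vs 's' !=
  Pos 1: 'i' vs 't' !=
  Pos 2: 'b' vs 'r' !=
  Pos 3: 'r' vs 'a' !=
  Pos 4: 'a' vs 'n' !=
  Pos 5: 'r' vs 'g' !=
  Pos 6: 'y' vs 'e' !=
Hamming distance = 7


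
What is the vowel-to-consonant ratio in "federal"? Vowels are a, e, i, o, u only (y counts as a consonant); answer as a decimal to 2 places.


Word: "federal"
Vowels (a,e,i,o,u): 3
Consonants: 4
Ratio = 3/4
= 0.75


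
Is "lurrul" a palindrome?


Word: "lurrul"
Reversed: "lurrul"
Forward == Backward? lurrul == lurrul
Palindrome = Yes


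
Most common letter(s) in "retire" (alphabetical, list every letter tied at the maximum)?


Word: "retire"
Letter counts:
  'e': 2
  'i': 1
  'r': 2
  't': 1
Maximum count = 2
Most frequent = 'e', 'r' (2 times each)


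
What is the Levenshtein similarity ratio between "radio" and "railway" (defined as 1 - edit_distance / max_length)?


Word 1: "radio" (length 5)
Word 2: "railway" (length 7)
One optimal edit sequence:
  1. keep 'r'
  2. keep 'a'
  3. insert 'i'  (+1)
  4. insert 'l'  (+1)
  5. substitute 'd' -> 'w'  (+1)
  6. substitute 'i' -> 'a'  (+1)
  7. substitute 'o' -> 'y'  (+1)
Edit distance = 5
Max length = max(5, 7) = 7
Similarity = 1 - 5/7
= 0.2857


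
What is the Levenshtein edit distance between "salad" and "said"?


Word 1: "salad" (length 5)
Word 2: "said" (length 4)
One optimal edit sequence (insert/delete/substitute each cost 1):
  1. keep 's'
  2. keep 'a'
  3. delete 'l'  (+1)
  4. substitute 'a' -> 'i'  (+1)
  5. keep 'd'
Total edit operations: 2
Edit distance = 2


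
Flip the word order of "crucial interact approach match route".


Original: "crucial interact approach match route"
Words (1..n): crucial | interact | approach | match | route
Reversed (n..1): route | match | approach | interact | crucial
Result = "route match approach interact crucial"


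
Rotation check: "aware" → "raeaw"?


Word: "aware", Candidate: "raeaw"
Method: check if candidate is substring of word+word
"awareaware" contains "raeaw"? No
Is rotation = No


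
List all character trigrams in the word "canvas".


Word: "canvas" (length 6)
Number of trigrams = 6 - 3 + 1 = 4
  Position 0: "can"
  Position 1: "anv"
  Position 2: "nva"
  Position 3: "vas"
Trigrams = "can", "anv", "nva", "vas"


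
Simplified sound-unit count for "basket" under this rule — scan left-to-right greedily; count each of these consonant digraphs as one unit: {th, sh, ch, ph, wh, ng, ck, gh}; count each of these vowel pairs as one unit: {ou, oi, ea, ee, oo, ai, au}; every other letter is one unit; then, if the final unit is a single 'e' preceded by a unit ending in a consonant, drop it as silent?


Word: "basket" (6 letters)
Left-to-right scan:
  [1] 'b' (letter)
  [2] 'a' (letter)
  [3] 's' (letter)
  [4] 'k' (letter)
  [5] 'e' (letter)
  [6] 't' (letter)
Units from scan: 6
Sound units = 6 units


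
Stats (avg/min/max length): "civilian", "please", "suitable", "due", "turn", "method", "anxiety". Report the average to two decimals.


Lengths: "civilian"=8, "please"=6, "suitable"=8, "due"=3, "turn"=4, "method"=6, "anxiety"=7
Sum = 42, Count = 7
Average = 42/7 = 6.00
= avg=6.00, min=3, max=8


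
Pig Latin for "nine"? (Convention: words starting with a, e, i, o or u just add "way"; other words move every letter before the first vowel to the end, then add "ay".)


Word: "nine"
Starts with consonant(s) → move to end, add 'ay'
Consonant cluster: "n"
Pig Latin = "inenay"


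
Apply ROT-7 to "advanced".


Word: "advanced"
Shift: 7
Each letter → (letter + shift) mod 26:
  'a' (0) + 7 = 7 → 'h'
  'd' (3) + 7 = 10 → 'k'
  'v' (21) + 7 = 2 → 'c'
  'a' (0) + 7 = 7 → 'h'
  'n' (13) + 7 = 20 → 'u'
  'c' (2) + 7 = 9 → 'j'
  'e' (4) + 7 = 11 → 'l'
  'd' (3) + 7 = 10 → 'k'
Result = "hkchujlk"


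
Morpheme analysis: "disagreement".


Word: "disagreement"
Morphemes: dis- + agree + -ment
Each morpheme carries meaning
= 3 morphemes


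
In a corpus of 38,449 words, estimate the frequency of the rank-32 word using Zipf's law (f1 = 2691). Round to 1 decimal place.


Zipf's law: f(r) = f(1) / r
f(1) = 2691
f(32) = 2691 / 32
= 84.1 occurrences


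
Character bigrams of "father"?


Word: "father" (length 6)
Number of bigrams = 6 - 2 + 1 = 5
  Position 0: "fa"
  Position 1: "at"
  Position 2: "th"
  Position 3: "he"
  Position 4: "er"
Bigrams = "fa", "at", "th", "he", "er"


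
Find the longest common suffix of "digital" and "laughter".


Word 1: "digital"
Word 2: "laughter"
Comparing from end:
  Pos -1: 'l' != 'r' (stop)
LCS = "" (length 0)


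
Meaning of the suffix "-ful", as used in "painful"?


Suffix: -ful
As in: painful -> pain + -ful
Meaning = full of


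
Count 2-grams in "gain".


Word: "gain" (length 4)
Number of 2-grams = length - 2 + 1 = 4 - 2 + 1
= 3


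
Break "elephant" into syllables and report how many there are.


Word: "elephant"
Syllable breakdown: el | e | phant
Counting: 3 parts
= 3 syllables


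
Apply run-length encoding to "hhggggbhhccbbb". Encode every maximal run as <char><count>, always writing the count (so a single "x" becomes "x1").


String: "hhggggbhhccbbb"
Scanning for consecutive runs:
  'h' x 2
  'g' x 4
  'b' x 1
  'h' x 2
  'c' x 2
  'b' x 3
RLE = "h2g4b1h2c2b3"


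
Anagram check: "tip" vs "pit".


Word 1: "tip" → sorted: ipt
Word 2: "pit" → sorted: ipt
Same letters? ipt == ipt
Anagram = Yes


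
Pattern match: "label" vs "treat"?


Pattern of "label": [0, 1, 2, 3, 0]
Pattern of "treat": [0, 1, 2, 3, 0]
Patterns match
Same pattern = Yes


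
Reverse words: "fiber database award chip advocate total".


Original: "fiber database award chip advocate total"
Words (1..n): fiber | database | award | chip | advocate | total
Reversed (n..1): total | advocate | chip | award | database | fiber
Result = "total advocate chip award database fiber"


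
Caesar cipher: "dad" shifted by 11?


Word: "dad"
Shift: 11
Each letter → (letter + shift) mod 26:
  'd' (3) + 11 = 14 → 'o'
  'a' (0) + 11 = 11 → 'l'
  'd' (3) + 11 = 14 → 'o'
Result = "olo"


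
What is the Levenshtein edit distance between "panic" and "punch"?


Word 1: "panic" (length 5)
Word 2: "punch" (length 5)
One optimal edit sequence (insert/delete/substitute each cost 1):
  1. keep 'p'
  2. substitute 'a' -> 'u'  (+1)
  3. keep 'n'
  4. substitute 'i' -> 'c'  (+1)
  5. substitute 'c' -> 'h'  (+1)
Total edit operations: 3
Edit distance = 3


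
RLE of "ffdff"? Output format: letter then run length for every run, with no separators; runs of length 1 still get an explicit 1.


String: "ffdff"
Scanning for consecutive runs:
  'f' x 2
  'd' x 1
  'f' x 2
RLE = "f2d1f2"


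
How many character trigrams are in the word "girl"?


Word: "girl" (length 4)
Number of 3-grams = length - 3 + 1 = 4 - 3 + 1
= 2


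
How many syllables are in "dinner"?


Word: "dinner"
Syllable breakdown: din-ner
Counting: 2 parts
= 2 syllables


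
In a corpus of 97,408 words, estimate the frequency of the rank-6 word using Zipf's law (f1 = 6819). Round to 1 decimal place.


Zipf's law: f(r) = f(1) / r
f(1) = 6819
f(6) = 6819 / 6
= 1136.5 occurrences


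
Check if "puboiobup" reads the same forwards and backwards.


Word: "puboiobup"
Reversed: "puboiobup"
Forward == Backward? puboiobup == puboiobup
Palindrome = Yes


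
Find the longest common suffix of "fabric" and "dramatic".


Word 1: "fabric"
Word 2: "dramatic"
Comparing from end:
  Pos -1: 'c' == 'c'
  Pos -2: 'i' == 'i'
  Pos -3: 'r' != 't' (stop)
LCS = "ic" (length 2)


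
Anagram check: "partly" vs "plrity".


Word 1: "partly" → sorted: alprty
Word 2: "plrity" → sorted: ilprty
Same letters? alprty != ilprty
Anagram = No


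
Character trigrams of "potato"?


Word: "potato" (length 6)
Number of trigrams = 6 - 3 + 1 = 4
  Position 0: "pot"
  Position 1: "ota"
  Position 2: "tat"
  Position 3: "ato"
Trigrams = "pot", "ota", "tat", "ato"


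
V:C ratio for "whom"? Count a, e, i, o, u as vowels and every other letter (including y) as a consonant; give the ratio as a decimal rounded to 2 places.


Word: "whom"
Vowels (a,e,i,o,u): 1
Consonants: 3
Ratio = 1/3
= 0.33


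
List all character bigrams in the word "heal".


Word: "heal" (length 4)
Number of bigrams = 4 - 2 + 1 = 3
  Position 0: "he"
  Position 1: "ea"
  Position 2: "al"
Bigrams = "he", "ea", "al"


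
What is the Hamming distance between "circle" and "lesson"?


Comparing character by character (same length = 6):
  Pos 0: 'c' vs 'l' !=
  Pos 1: 'i' vs 'e' !=
  Pos 2: 'r' vs 's' !=
  Pos 3: 'c' vs 's' !=
  Pos 4: 'l' vs 'o' !=
  Pos 5: 'e' vs 'n' !=
Hamming distance = 6


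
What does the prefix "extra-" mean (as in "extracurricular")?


Prefix: extra-
As in: extracurricular -> extra- + curricular
Meaning = beyond


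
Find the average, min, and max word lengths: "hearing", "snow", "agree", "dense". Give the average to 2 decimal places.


Lengths: "hearing"=7, "snow"=4, "agree"=5, "dense"=5
Sum = 21, Count = 4
Average = 21/4 = 5.25
= avg=5.25, min=4, max=7


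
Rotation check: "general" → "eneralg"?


Word: "general", Candidate: "eneralg"
Method: check if candidate is substring of word+word
"generalgeneral" contains "eneralg"? Yes
Is rotation = Yes


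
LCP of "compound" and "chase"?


Word 1: "compound"
Word 2: "chase"
Comparing from start:
  Pos 0: 'c' == 'c'
  Pos 1: 'o' != 'h' (stop)
LCP = "c" (length 1)


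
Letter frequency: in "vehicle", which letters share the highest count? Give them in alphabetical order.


Word: "vehicle"
Letter counts:
  'c': 1
  'e': 2
  'h': 1
  'i': 1
  'l': 1
  'v': 1
Maximum count = 2
Most frequent = 'e' (2 times each)


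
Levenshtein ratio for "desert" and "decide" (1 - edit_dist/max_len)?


Word 1: "desert" (length 6)
Word 2: "decide" (length 6)
One optimal edit sequence:
  1. keep 'd'
  2. keep 'e'
  3. substitute 's' -> 'c'  (+1)
  4. substitute 'e' -> 'i'  (+1)
  5. substitute 'r' -> 'd'  (+1)
  6. substitute 't' -> 'e'  (+1)
Edit distance = 4
Max length = max(6, 6) = 6
Similarity = 1 - 4/6
= 0.3333


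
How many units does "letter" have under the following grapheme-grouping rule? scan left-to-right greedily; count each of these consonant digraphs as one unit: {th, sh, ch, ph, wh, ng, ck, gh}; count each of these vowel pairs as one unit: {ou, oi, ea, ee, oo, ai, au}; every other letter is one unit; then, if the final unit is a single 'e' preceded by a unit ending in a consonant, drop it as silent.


Word: "letter" (6 letters)
Left-to-right scan:
  [1] 'l' (letter)
  [2] 'e' (letter)
  [3] 't' (letter)
  [4] 't' (letter)
  [5] 'e' (letter)
  [6] 'r' (letter)
Units from scan: 6
Sound units = 6 units


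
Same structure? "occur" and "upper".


Pattern of "occur": [0, 1, 1, 2, 3]
Pattern of "upper": [0, 1, 1, 2, 3]
Patterns match
Same pattern = Yes


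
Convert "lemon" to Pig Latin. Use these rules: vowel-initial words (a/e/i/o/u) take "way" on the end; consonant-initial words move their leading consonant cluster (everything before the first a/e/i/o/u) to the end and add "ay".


Word: "lemon"
Starts with consonant(s) → move to end, add 'ay'
Consonant cluster: "l"
Pig Latin = "emonlay"


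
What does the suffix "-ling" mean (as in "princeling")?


Suffix: -ling
As in: princeling -> prince + -ling
Meaning = small / young


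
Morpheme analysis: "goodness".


Word: "goodness"
Morphemes: good + -ness
Each morpheme carries meaning
= 2 morphemes


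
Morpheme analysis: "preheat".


Word: "preheat"
Morphemes: pre- / heat
Each morpheme carries meaning
= 2 morphemes


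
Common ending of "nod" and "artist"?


Word 1: "nod"
Word 2: "artist"
Comparing from end:
  Pos -1: 'd' != 't' (stop)
LCS = "" (length 0)


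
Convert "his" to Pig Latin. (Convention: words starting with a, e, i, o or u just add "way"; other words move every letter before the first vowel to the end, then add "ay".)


Word: "his"
Starts with consonant(s) → move to end, add 'ay'
Consonant cluster: "h"
Pig Latin = "ishay"


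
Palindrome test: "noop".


Word: "noop"
Reversed: "poon"
Forward == Backward? noop != poon
Palindrome = No


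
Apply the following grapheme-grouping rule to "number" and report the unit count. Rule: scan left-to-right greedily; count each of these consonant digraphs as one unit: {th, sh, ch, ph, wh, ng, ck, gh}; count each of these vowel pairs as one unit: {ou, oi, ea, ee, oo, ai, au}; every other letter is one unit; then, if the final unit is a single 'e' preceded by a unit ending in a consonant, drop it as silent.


Word: "number" (6 letters)
Left-to-right scan:
  [1] 'n' (letter)
  [2] 'u' (letter)
  [3] 'm' (letter)
  [4] 'b' (letter)
  [5] 'e' (letter)
  [6] 'r' (letter)
Units from scan: 6
Sound units = 6 units


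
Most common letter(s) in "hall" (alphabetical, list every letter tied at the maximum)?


Word: "hall"
Letter counts:
  'a': 1
  'h': 1
  'l': 2
Maximum count = 2
Most frequent = 'l' (2 times each)


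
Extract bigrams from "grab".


Word: "grab" (length 4)
Number of bigrams = 4 - 2 + 1 = 3
  Position 0: "gr"
  Position 1: "ra"
  Position 2: "ab"
Bigrams = "gr", "ra", "ab"


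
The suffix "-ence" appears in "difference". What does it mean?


Suffix: -ence
Example: difference (differ + -ence)
Meaning = state of


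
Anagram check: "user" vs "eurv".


Word 1: "user" → sorted: ersu
Word 2: "eurv" → sorted: eruv
Same letters? ersu != eruv
Anagram = No


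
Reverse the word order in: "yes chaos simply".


Original: "yes chaos simply"
Words (1..n): yes | chaos | simply
Reversed (n..1): simply | chaos | yes
Result = "simply chaos yes"


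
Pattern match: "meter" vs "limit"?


Pattern of "meter": [0, 1, 2, 1, 3]
Pattern of "limit": [0, 1, 2, 1, 3]
Patterns match
Same pattern = Yes


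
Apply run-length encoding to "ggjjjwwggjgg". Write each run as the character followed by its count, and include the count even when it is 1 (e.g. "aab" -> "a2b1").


String: "ggjjjwwggjgg"
Scanning for consecutive runs:
  'g' x 2
  'j' x 3
  'w' x 2
  'g' x 2
  'j' x 1
  'g' x 2
RLE = "g2j3w2g2j1g2"


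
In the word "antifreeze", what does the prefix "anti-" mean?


Prefix: anti-
Example: antifreeze (anti- + freeze)
Meaning = against


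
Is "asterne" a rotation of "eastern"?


Word: "eastern", Candidate: "asterne"
Method: check if candidate is substring of word+word
"easterneastern" contains "asterne"? Yes
Is rotation = Yes


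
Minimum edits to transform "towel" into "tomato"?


Word 1: "towel" (length 5)
Word 2: "tomato" (length 6)
One optimal edit sequence (insert/delete/substitute each cost 1):
  1. keep 't'
  2. keep 'o'
  3. insert 'm'  (+1)
  4. substitute 'w' -> 'a'  (+1)
  5. substitute 'e' -> 't'  (+1)
  6. substitute 'l' -> 'o'  (+1)
Total edit operations: 4
Edit distance = 4


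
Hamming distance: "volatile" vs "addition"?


Comparing character by character (same length = 8):
  Pos 0: 'v' vs 'a' !=
  Pos 1: 'o' vs 'd' !=
  Pos 2: 'l' vs 'd' !=
  Pos 3: 'a' vs 'i' !=
  Pos 4: 't' vs 't' =
  Pos 5: 'i' vs 'i' =
  Pos 6: 'l' vs 'o' !=
  Pos 7: 'e' vs 'n' !=
Hamming distance = 6


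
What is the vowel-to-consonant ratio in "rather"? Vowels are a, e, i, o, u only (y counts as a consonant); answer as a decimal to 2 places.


Word: "rather"
Vowels (a,e,i,o,u): 2
Consonants: 4
Ratio = 2/4
= 0.50


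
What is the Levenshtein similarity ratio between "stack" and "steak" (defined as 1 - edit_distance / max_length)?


Word 1: "stack" (length 5)
Word 2: "steak" (length 5)
One optimal edit sequence:
  1. keep 's'
  2. keep 't'
  3. substitute 'a' -> 'e'  (+1)
  4. substitute 'c' -> 'a'  (+1)
  5. keep 'k'
Edit distance = 2
Max length = max(5, 5) = 5
Similarity = 1 - 2/5
= 0.6000


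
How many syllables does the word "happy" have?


Word: "happy"
Syllable breakdown: hap-py
Counting: 2 parts
= 2 syllables


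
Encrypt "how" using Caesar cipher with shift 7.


Word: "how"
Shift: 7
Each letter → (letter + shift) mod 26:
  'h' (7) + 7 = 14 → 'o'
  'o' (14) + 7 = 21 → 'v'
  'w' (22) + 7 = 3 → 'd'
Result = "ovd"


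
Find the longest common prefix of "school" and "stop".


Word 1: "school"
Word 2: "stop"
Comparing from start:
  Pos 0: 's' == 's'
  Pos 1: 'c' != 't' (stop)
LCP = "s" (length 1)


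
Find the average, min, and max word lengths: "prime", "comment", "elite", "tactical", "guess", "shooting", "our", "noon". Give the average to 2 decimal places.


Lengths: "prime"=5, "comment"=7, "elite"=5, "tactical"=8, "guess"=5, "shooting"=8, "our"=3, "noon"=4
Sum = 45, Count = 8
Average = 45/8 = 5.63
= avg=5.63, min=3, max=8


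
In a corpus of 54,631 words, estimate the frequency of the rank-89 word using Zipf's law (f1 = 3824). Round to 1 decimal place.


Zipf's law: f(r) = f(1) / r
f(1) = 3824
f(89) = 3824 / 89
= 43.0 occurrences


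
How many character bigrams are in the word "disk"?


Word: "disk" (length 4)
Number of 2-grams = length - 2 + 1 = 4 - 2 + 1
= 3


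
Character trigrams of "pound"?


Word: "pound" (length 5)
Number of trigrams = 5 - 3 + 1 = 3
  Position 0: "pou"
  Position 1: "oun"
  Position 2: "und"
Trigrams = "pou", "oun", "und"


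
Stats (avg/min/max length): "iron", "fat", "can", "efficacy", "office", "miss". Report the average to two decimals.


Lengths: "iron"=4, "fat"=3, "can"=3, "efficacy"=8, "office"=6, "miss"=4
Sum = 28, Count = 6
Average = 28/6 = 4.67
= avg=4.67, min=3, max=8


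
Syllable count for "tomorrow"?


Word: "tomorrow"
Syllable breakdown: to / mor / row
Counting: 3 parts
= 3 syllables


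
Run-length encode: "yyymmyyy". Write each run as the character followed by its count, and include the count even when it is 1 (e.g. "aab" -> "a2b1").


String: "yyymmyyy"
Scanning for consecutive runs:
  'y' x 3
  'm' x 2
  'y' x 3
RLE = "y3m2y3"


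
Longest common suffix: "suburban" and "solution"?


Word 1: "suburban"
Word 2: "solution"
Comparing from end:
  Pos -1: 'n' == 'n'
  Pos -2: 'a' != 'o' (stop)
LCS = "n" (length 1)


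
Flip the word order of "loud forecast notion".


Original: "loud forecast notion"
Words (1..n): loud | forecast | notion
Reversed (n..1): notion | forecast | loud
Result = "notion forecast loud"


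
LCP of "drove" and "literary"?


Word 1: "drove"
Word 2: "literary"
Comparing from start:
  Pos 0: 'd' != 'l' (stop)
LCP = "" (length 0)


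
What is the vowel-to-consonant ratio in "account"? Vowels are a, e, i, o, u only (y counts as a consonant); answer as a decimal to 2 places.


Word: "account"
Vowels (a,e,i,o,u): 3
Consonants: 4
Ratio = 3/4
= 0.75


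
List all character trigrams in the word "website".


Word: "website" (length 7)
Number of trigrams = 7 - 3 + 1 = 5
  Position 0: "web"
  Position 1: "ebs"
  Position 2: "bsi"
  Position 3: "sit"
  Position 4: "ite"
Trigrams = "web", "ebs", "bsi", "sit", "ite"


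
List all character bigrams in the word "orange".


Word: "orange" (length 6)
Number of bigrams = 6 - 2 + 1 = 5
  Position 0: "or"
  Position 1: "ra"
  Position 2: "an"
  Position 3: "ng"
  Position 4: "ge"
Bigrams = "or", "ra", "an", "ng", "ge"


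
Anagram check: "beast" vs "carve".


Word 1: "beast" → sorted: abest
Word 2: "carve" → sorted: acerv
Same letters? abest != acerv
Anagram = No


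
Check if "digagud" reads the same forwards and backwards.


Word: "digagud"
Reversed: "dugagid"
Forward == Backward? digagud != dugagid
Palindrome = No


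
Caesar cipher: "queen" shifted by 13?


Word: "queen"
Shift: 13
Each letter → (letter + shift) mod 26:
  'q' (16) + 13 = 3 → 'd'
  'u' (20) + 13 = 7 → 'h'
  'e' (4) + 13 = 17 → 'r'
  'e' (4) + 13 = 17 → 'r'
  'n' (13) + 13 = 0 → 'a'
Result = "dhrra"


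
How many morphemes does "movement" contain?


Word: "movement"
Morphemes: move | -ment
Each morpheme carries meaning
= 2 morphemes


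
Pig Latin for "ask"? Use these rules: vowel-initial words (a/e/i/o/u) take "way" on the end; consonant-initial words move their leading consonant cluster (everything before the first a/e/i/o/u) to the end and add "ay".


Word: "ask"
Starts with vowel → add 'way'
Pig Latin = "askway"


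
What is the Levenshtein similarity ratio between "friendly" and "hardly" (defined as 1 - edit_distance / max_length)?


Word 1: "friendly" (length 8)
Word 2: "hardly" (length 6)
One optimal edit sequence:
  1. delete 'f'  (+1)
  2. delete 'r'  (+1)
  3. substitute 'i' -> 'h'  (+1)
  4. substitute 'e' -> 'a'  (+1)
  5. substitute 'n' -> 'r'  (+1)
  6. keep 'd'
  7. keep 'l'
  8. keep 'y'
Edit distance = 5
Max length = max(8, 6) = 8
Similarity = 1 - 5/8
= 0.3750


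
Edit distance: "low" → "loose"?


Word 1: "low" (length 3)
Word 2: "loose" (length 5)
One optimal edit sequence (insert/delete/substitute each cost 1):
  1. keep 'l'
  2. insert 'o'  (+1)
  3. keep 'o'
  4. insert 's'  (+1)
  5. substitute 'w' -> 'e'  (+1)
Total edit operations: 3
Edit distance = 3


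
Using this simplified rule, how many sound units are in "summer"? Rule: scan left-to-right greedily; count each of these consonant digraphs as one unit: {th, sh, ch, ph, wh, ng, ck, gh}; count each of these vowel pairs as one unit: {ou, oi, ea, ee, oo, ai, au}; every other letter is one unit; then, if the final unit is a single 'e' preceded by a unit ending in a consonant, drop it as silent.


Word: "summer" (6 letters)
Left-to-right scan:
  (1) 's' (letter)
  (2) 'u' (letter)
  (3) 'm' (letter)
  (4) 'm' (letter)
  (5) 'e' (letter)
  (6) 'r' (letter)
Units from scan: 6
Sound units = 6 units


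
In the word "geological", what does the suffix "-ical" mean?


Suffix: -ical
Example: geological (geology + -ical, with a spelling change)
Meaning = relating to


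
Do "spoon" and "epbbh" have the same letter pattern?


Pattern of "spoon": [0, 1, 2, 2, 3]
Pattern of "epbbh": [0, 1, 2, 2, 3]
Patterns match
Same pattern = Yes


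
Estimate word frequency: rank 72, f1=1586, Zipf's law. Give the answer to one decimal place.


Zipf's law: f(r) = f(1) / r
f(1) = 1586
f(72) = 1586 / 72
= 22.0 occurrences


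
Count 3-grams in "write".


Word: "write" (length 5)
Number of 3-grams = length - 3 + 1 = 5 - 3 + 1
= 3


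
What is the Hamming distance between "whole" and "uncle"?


Comparing character by character (same length = 5):
  Pos 0: 'w' vs 'u' !=
  Pos 1: 'h' vs 'n' !=
  Pos 2: 'o' vs 'c' !=
  Pos 3: 'l' vs 'l' =
  Pos 4: 'e' vs 'e' =
Hamming distance = 3


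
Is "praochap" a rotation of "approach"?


Word: "approach", Candidate: "praochap"
Method: check if candidate is substring of word+word
"approachapproach" contains "praochap"? No
Is rotation = No


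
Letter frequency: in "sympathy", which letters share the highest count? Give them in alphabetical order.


Word: "sympathy"
Letter counts:
  'a': 1
  'h': 1
  'm': 1
  'p': 1
  's': 1
  't': 1
  'y': 2
Maximum count = 2
Most frequent = 'y' (2 times each)


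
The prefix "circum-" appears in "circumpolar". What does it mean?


Prefix: circum-
Example: circumpolar (circum- + polar)
Meaning = around


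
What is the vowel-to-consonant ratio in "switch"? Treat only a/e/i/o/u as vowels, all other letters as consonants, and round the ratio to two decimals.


Word: "switch"
Vowels (a,e,i,o,u): 1
Consonants: 5
Ratio = 1/5
= 0.20


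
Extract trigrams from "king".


Word: "king" (length 4)
Number of trigrams = 4 - 3 + 1 = 2
  Position 0: "kin"
  Position 1: "ing"
Trigrams = "kin", "ing"


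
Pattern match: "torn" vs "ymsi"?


Pattern of "torn": [0, 1, 2, 3]
Pattern of "ymsi": [0, 1, 2, 3]
Patterns match
Same pattern = Yes


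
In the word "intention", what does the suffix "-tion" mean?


Suffix: -tion
Example: intention (intend + -tion, with a spelling change)
Meaning = act or process


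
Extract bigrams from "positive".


Word: "positive" (length 8)
Number of bigrams = 8 - 2 + 1 = 7
  Position 0: "po"
  Position 1: "os"
  Position 2: "si"
  Position 3: "it"
  Position 4: "ti"
  Position 5: "iv"
  Position 6: "ve"
Bigrams = "po", "os", "si", "it", "ti", "iv", "ve"


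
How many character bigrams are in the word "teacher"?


Word: "teacher" (length 7)
Number of 2-grams = length - 2 + 1 = 7 - 2 + 1
= 6


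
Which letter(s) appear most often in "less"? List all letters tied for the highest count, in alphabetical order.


Word: "less"
Letter counts:
  'e': 1
  'l': 1
  's': 2
Maximum count = 2
Most frequent = 's' (2 times each)


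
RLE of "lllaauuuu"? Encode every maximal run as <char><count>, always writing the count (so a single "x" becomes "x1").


String: "lllaauuuu"
Scanning for consecutive runs:
  'l' x 3
  'a' x 2
  'u' x 4
RLE = "l3a2u4"


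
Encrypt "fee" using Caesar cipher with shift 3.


Word: "fee"
Shift: 3
Each letter → (letter + shift) mod 26:
  'f' (5) + 3 = 8 → 'i'
  'e' (4) + 3 = 7 → 'h'
  'e' (4) + 3 = 7 → 'h'
Result = "ihh"


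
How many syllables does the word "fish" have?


Word: "fish"
Syllable breakdown: fish
Counting: 1 part
= 1 syllable


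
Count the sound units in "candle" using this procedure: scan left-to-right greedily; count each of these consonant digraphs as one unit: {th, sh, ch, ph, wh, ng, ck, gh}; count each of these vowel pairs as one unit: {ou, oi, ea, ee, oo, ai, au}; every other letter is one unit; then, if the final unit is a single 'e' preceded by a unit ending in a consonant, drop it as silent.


Word: "candle" (6 letters)
Left-to-right scan:
  [1] 'c' (letter)
  [2] 'a' (letter)
  [3] 'n' (letter)
  [4] 'd' (letter)
  [5] 'l' (letter)
  [6] 'e' (letter)
Units from scan: 6
Final unit is 'e' after a consonant -> drop as silent (-1)
Sound units = 5 units


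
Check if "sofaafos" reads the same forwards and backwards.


Word: "sofaafos"
Reversed: "sofaafos"
Forward == Backward? sofaafos == sofaafos
Palindrome = Yes


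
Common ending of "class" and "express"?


Word 1: "class"
Word 2: "express"
Comparing from end:
  Pos -1: 's' == 's'
  Pos -2: 's' == 's'
  Pos -3: 'a' != 'e' (stop)
LCS = "ss" (length 2)


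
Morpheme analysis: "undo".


Word: "undo"
Morphemes: un- | do
Each morpheme carries meaning
= 2 morphemes


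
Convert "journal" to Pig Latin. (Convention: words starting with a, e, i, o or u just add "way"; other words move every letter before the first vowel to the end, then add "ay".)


Word: "journal"
Starts with consonant(s) → move to end, add 'ay'
Consonant cluster: "j"
Pig Latin = "ournaljay"


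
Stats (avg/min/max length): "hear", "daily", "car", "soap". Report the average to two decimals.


Lengths: "hear"=4, "daily"=5, "car"=3, "soap"=4
Sum = 16, Count = 4
Average = 16/4 = 4.00
= avg=4.00, min=3, max=5


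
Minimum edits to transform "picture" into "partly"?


Word 1: "picture" (length 7)
Word 2: "partly" (length 6)
One optimal edit sequence (insert/delete/substitute each cost 1):
  1. keep 'p'
  2. substitute 'i' -> 'a'  (+1)
  3. substitute 'c' -> 'r'  (+1)
  4. keep 't'
  5. delete 'u'  (+1)
  6. substitute 'r' -> 'l'  (+1)
  7. substitute 'e' -> 'y'  (+1)
Total edit operations: 5
Edit distance = 5
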